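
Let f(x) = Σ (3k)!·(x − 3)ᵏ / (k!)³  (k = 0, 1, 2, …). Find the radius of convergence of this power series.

The ratio of consecutive coefficients is (3k+1)·(3k+2)·(3k+3)/(k+1)³ → 27.
Convergence for |x − 3| · 27 < 1, i.e. |x − 3| < 1/27. So R = 1/27.

R = 1/27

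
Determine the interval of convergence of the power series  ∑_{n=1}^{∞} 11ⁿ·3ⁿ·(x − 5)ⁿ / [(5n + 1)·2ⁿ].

Apply the ratio test: |a_{n+1}| / |a_n| = [(5n + 1)/(5(n+1) + 1)] · 11·3/2, which tends to 33/2 as n → ∞.
Convergence for |x − 5| · 33/2 < 1, i.e. |x − 5| < 2/33. So R = 2/33.
Check x = 167/33: comparison with the harmonic series Σ 1/n shows the series diverges.
Endpoint x = 163/33: an alternating series whose terms decrease to 0 in absolute value, so it converges by the Leibniz criterion.

[163/33, 167/33)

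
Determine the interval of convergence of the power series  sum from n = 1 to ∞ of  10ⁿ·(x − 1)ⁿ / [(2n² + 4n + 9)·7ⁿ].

[3/10, 17/10]

Ratio test: |a_{n+1}/a_n| = [(2n² + 4n + 9)/(2(n+1)² + 4(n+1) + 9)] · 10/7 → 10/7 as n → ∞.
Thus R = 1/(10/7) = 7/10.
At x = 17/10: the series is dominated by a constant times Σ 1/n², which converges (p = 2 > 1).
At x = 3/10: the terms are on the order of 1/n², so the series converges absolutely by comparison with the p-series (p = 2 > 1).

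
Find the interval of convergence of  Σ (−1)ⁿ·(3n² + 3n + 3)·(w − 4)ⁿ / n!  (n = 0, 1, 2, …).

By the ratio test, |a_{n+1}/a_n| = (3(n+1)² + 3(n+1) + 3)/(3n² + 3n + 3) · 1/(n+1) → 0.
Since the limit is 0 < 1 for every w, the series converges on all of ℝ and R = ∞.

(−∞, ∞)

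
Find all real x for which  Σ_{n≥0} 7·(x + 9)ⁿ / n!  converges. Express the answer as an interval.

(−∞, ∞)

By the ratio test, |a_{n+1}/a_n| = 7/7 · 1/(n+1) → 0.
The ratio tends to 0 regardless of x, hence R = ∞.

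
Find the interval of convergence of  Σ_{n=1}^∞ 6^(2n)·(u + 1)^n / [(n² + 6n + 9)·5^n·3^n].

By the ratio test, |a_{n+1}/a_n| = [(n² + 6n + 9)/((n+1)² + 6(n+1) + 9)] · 36/(5·3) → 12/5.
Thus R = 1/(12/5) = 5/12.
At u = -7/12: absolute convergence follows by limit comparison with Σ 1/n².
Endpoint u = -17/12: absolute convergence follows by limit comparison with Σ 1/n².

[-17/12, -7/12]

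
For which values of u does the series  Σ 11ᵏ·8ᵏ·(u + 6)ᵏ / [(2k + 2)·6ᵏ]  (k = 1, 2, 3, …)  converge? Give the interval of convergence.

Ratio test: |a_{k+1}/a_k| = [(2k + 2)/(2(k+1) + 2)] · 11·8/6 → 44/3 as k → ∞.
The series converges when 44/3 · |u + 6| < 1, giving R = 3/44.
At u = -261/44: comparison with the harmonic series Σ 1/k shows the series diverges.
Endpoint u = -267/44: convergence follows from the alternating series test (terms decrease monotonically to 0).

[-267/44, -261/44)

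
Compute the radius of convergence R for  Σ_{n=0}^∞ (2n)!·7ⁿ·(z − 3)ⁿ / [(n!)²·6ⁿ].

The ratio of consecutive coefficients is (2n+1)·(2n+2)/(n+1)² · 7/6 → 14/3.
The series converges when 14/3 · |z − 3| < 1, giving R = 3/14.

R = 3/14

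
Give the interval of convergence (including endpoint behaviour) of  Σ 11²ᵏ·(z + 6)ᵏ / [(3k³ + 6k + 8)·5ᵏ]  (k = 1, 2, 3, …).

[-731/121, -721/121]

Ratio test: |a_{k+1}/a_k| = [(3k³ + 6k + 8)/(3(k+1)³ + 6(k+1) + 8)] · 121/5 → 121/5 as k → ∞.
Hence the series converges for |z + 6| < 1/(121/5) = 5/121, so the radius of convergence is 5/121.
At z = -721/121: the series is dominated by a constant times Σ 1/k³, which converges (p = 3 > 1).
Endpoint z = -731/121: the series is dominated by a constant times Σ 1/k³, which converges (p = 3 > 1).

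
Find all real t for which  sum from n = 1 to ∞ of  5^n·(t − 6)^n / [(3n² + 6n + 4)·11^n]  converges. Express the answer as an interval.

By the ratio test, |a_{n+1}/a_n| = [(3n² + 6n + 4)/(3(n+1)² + 6(n+1) + 4)] · 5/11 → 5/11.
Convergence for |t − 6| · 5/11 < 1, i.e. |t − 6| < 11/5. So R = 11/5.
When t = 41/5, the series is dominated by a constant times Σ 1/n², which converges (p = 2 > 1).
When t = 19/5, the terms are on the order of 1/n², so the series converges absolutely by comparison with the p-series (p = 2 > 1).

[19/5, 41/5]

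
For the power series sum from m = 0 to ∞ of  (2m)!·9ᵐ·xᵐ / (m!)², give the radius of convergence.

The ratio of consecutive coefficients is (2m+1)·(2m+2)/(m+1)² · 9 → 36.
Thus R = 1/(36) = 1/36.

R = 1/36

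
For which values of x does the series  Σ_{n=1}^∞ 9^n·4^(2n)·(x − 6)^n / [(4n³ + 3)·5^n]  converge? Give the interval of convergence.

[859/144, 869/144]

Ratio test: |a_{n+1}/a_n| = [(4n³ + 3)/(4(n+1)³ + 3)] · 9·16/5 → 144/5 as n → ∞.
The series converges when 144/5 · |x − 6| < 1, giving R = 5/144.
When x = 869/144, the series is dominated by a constant times Σ 1/n³, which converges (p = 3 > 1).
Endpoint x = 859/144: absolute convergence follows by limit comparison with Σ 1/n³.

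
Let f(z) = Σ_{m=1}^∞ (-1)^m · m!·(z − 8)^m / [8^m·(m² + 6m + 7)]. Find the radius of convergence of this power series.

R = 0

Ratio test: |a_{m+1}/a_m| = (m+1) · 1/8 · (m² + 6m + 7)/((m+1)² + 6(m+1) + 7) → ∞ as m → ∞.
Since the ratio → ∞, the series diverges for every z ≠ 8, and R = 0.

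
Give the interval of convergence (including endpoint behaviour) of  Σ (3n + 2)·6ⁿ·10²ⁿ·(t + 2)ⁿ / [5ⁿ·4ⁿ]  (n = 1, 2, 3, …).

Ratio test: |a_{n+1}/a_n| = [(3(n+1) + 2)/(3n + 2)] · 6·100/(5·4) → 30 as n → ∞.
Thus R = 1/(30) = 1/30.
Check t = -59/30: the terms have absolute value of order n, which does not tend to 0, so the series diverges by the divergence test.
Check t = -61/30: the terms do not tend to 0, so the series diverges.

(-61/30, -59/30)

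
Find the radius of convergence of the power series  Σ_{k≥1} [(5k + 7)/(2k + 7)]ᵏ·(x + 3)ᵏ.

R = 2/5

Applying the root test, |a_k|^(1/k) = (5k + 7)/(2k + 7) → 5/2.
Hence the series converges for |x + 3| < 1/(5/2) = 2/5, so the radius of convergence is 2/5.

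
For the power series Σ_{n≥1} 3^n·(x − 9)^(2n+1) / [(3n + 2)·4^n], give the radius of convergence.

The ratio of consecutive coefficients is [(3n + 2)/(3(n+1) + 2)] · 3/4 → 3/4.
Since the exponent of (x − 9) increases by 2 each term, convergence requires |x − 9|² < 4/3, hence R = 2√3/3.

R = 2√3/3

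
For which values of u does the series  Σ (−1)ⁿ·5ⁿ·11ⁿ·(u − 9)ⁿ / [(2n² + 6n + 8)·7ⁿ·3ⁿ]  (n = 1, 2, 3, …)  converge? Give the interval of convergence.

Ratio test: |a_{n+1}/a_n| = [(2n² + 6n + 8)/(2(n+1)² + 6(n+1) + 8)] · 5·11/(7·3) → 55/21 as n → ∞.
Convergence for |u − 9| · 55/21 < 1, i.e. |u − 9| < 21/55. So R = 21/55.
Endpoint u = 516/55: the series is dominated by a constant times Σ 1/n², which converges (p = 2 > 1).
Endpoint u = 474/55: the terms are on the order of 1/n², so the series converges absolutely by comparison with the p-series (p = 2 > 1).

[474/55, 516/55]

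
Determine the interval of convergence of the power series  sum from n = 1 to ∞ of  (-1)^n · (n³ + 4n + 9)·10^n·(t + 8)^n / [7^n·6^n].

(-61/5, -19/5)

By the ratio test, |a_{n+1}/a_n| = [((n+1)³ + 4(n+1) + 9)/(n³ + 4n + 9)] · 10/(7·6) → 5/21.
The series converges when 5/21 · |t + 8| < 1, giving R = 21/5.
Endpoint t = -19/5: the terms do not tend to 0, so the series diverges.
When t = -61/5, the n-th term does not approach 0; divergence by the term test.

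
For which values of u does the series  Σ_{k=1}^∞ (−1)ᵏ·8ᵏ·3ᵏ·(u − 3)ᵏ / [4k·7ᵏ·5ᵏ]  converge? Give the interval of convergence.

(37/24, 107/24]

By the ratio test, |a_{k+1}/a_k| = [4k/4(k+1)] · 8·3/(7·5) → 24/35.
Hence the series converges for |u − 3| < 1/(24/35) = 35/24, so the radius of convergence is 35/24.
Check u = 107/24: an alternating series whose terms decrease to 0 in absolute value, so it converges by the Leibniz criterion.
At u = 37/24: the terms are asymptotic to a nonzero constant times 1/k, so the series diverges by limit comparison with Σ 1/k.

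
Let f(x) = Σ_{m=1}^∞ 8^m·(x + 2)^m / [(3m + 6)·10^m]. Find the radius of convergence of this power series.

By the ratio test, |a_{m+1}/a_m| = [(3m + 6)/(3(m+1) + 6)] · 8/10 → 4/5.
Convergence for |x + 2| · 4/5 < 1, i.e. |x + 2| < 5/4. So R = 5/4.

R = 5/4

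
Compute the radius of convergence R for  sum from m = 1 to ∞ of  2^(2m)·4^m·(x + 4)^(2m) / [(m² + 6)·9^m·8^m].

R = 3√2/2

Apply the ratio test: |a_{m+1}| / |a_m| = [(m² + 6)/((m+1)² + 6)] · 4·4/(9·8), which tends to 2/9 as m → ∞.
Successive powers of (x + 4) differ by 2, so the series converges when |x + 4|² · 2/9 < 1, i.e. |x + 4| < √(9/2). So R = 3√2/2.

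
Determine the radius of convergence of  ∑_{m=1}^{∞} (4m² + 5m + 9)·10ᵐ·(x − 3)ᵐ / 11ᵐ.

Ratio test: |a_{m+1}/a_m| = [(4(m+1)² + 5(m+1) + 9)/(4m² + 5m + 9)] · 10/11 → 10/11 as m → ∞.
Hence the series converges for |x − 3| < 1/(10/11) = 11/10, so the radius of convergence is 11/10.

R = 11/10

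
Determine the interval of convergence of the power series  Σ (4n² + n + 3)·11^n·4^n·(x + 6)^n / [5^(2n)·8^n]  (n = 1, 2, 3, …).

(-116/11, -16/11)

The ratio of consecutive coefficients is [(4(n+1)² + (n+1) + 3)/(4n² + n + 3)] · 11·4/(25·8) → 11/50.
Hence the series converges for |x + 6| < 1/(11/50) = 50/11, so the radius of convergence is 50/11.
Endpoint x = -16/11: the n-th term does not approach 0; divergence by the term test.
When x = -116/11, the n-th term does not approach 0; divergence by the term test.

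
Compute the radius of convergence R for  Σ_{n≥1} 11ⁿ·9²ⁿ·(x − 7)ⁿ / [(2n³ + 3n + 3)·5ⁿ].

R = 5/891

By the ratio test, |a_{n+1}/a_n| = [(2n³ + 3n + 3)/(2(n+1)³ + 3(n+1) + 3)] · 11·81/5 → 891/5.
Convergence for |x − 7| · 891/5 < 1, i.e. |x − 7| < 5/891. So R = 5/891.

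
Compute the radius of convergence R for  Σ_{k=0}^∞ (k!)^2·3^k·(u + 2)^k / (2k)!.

R = 4/3

Ratio test: |a_{k+1}/a_k| = (k+1)²/[(2k+1)·(2k+2)] · 3 → 3/4 as k → ∞.
The series converges when 3/4 · |u + 2| < 1, giving R = 4/3.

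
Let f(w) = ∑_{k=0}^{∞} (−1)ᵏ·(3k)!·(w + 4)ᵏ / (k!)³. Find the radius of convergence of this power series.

Apply the ratio test: |a_{k+1}| / |a_k| = (3k+1)·(3k+2)·(3k+3)/(k+1)³, which tends to 27 as k → ∞.
Hence the series converges for |w + 4| < 1/(27) = 1/27, so the radius of convergence is 1/27.

R = 1/27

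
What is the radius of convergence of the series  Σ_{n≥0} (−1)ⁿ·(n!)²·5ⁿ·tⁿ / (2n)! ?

R = 4/5

Apply the ratio test: |a_{n+1}| / |a_n| = (n+1)²/[(2n+1)·(2n+2)] · 5, which tends to 5/4 as n → ∞.
Convergence for |t| · 5/4 < 1, i.e. |t| < 4/5. So R = 4/5.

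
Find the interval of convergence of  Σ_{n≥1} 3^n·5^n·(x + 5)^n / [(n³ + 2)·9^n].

The ratio of consecutive coefficients is [(n³ + 2)/((n+1)³ + 2)] · 3·5/9 → 5/3.
The series converges when 5/3 · |x + 5| < 1, giving R = 3/5.
Check x = -22/5: absolute convergence follows by limit comparison with Σ 1/n³.
Check x = -28/5: absolute convergence follows by limit comparison with Σ 1/n³.

[-28/5, -22/5]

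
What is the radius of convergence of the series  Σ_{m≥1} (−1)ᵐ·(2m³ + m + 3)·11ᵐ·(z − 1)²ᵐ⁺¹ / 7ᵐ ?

R = √77/11

Apply the ratio test: |a_{m+1}| / |a_m| = [(2(m+1)³ + (m+1) + 3)/(2m³ + m + 3)] · 11/7, which tends to 11/7 as m → ∞.
Since the exponent of (z − 1) increases by 2 each term, convergence requires |z − 1|² < 7/11, hence R = √77/11.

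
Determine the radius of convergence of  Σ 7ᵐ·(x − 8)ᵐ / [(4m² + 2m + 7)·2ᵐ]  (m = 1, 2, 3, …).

Apply the ratio test: |a_{m+1}| / |a_m| = [(4m² + 2m + 7)/(4(m+1)² + 2(m+1) + 7)] · 7/2, which tends to 7/2 as m → ∞.
Hence the series converges for |x − 8| < 1/(7/2) = 2/7, so the radius of convergence is 2/7.

R = 2/7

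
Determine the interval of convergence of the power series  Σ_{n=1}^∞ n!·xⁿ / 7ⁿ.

By the ratio test, |a_{n+1}/a_n| = (n+1) · 1/7 → ∞.
Since the ratio → ∞, the series diverges for every x ≠ 0, and R = 0.

{0}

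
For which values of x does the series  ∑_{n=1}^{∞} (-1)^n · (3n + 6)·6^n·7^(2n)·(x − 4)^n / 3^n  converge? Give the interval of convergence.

(391/98, 393/98)

Ratio test: |a_{n+1}/a_n| = [(3(n+1) + 6)/(3n + 6)] · 6·49/3 → 98 as n → ∞.
The series converges when 98 · |x − 4| < 1, giving R = 1/98.
Check x = 393/98: the terms do not tend to 0, so the series diverges.
When x = 391/98, the terms have absolute value of order n, which does not tend to 0, so the series diverges by the divergence test.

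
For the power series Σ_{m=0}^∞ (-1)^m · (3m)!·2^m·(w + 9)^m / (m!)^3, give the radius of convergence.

R = 1/54

Apply the ratio test: |a_{m+1}| / |a_m| = (3m+1)·(3m+2)·(3m+3)/(m+1)³ · 2, which tends to 54 as m → ∞.
Thus R = 1/(54) = 1/54.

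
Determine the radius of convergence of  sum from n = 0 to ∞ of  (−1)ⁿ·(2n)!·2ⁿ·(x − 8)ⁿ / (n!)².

By the ratio test, |a_{n+1}/a_n| = (2n+1)·(2n+2)/(n+1)² · 2 → 8.
The series converges when 8 · |x − 8| < 1, giving R = 1/8.

R = 1/8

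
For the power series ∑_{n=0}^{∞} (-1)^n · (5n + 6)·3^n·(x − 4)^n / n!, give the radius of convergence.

R = ∞

The ratio of consecutive coefficients is (5(n+1) + 6)/(5n + 6) · 3 · 1/(n+1) → 0.
The ratio tends to 0 regardless of x, hence R = ∞.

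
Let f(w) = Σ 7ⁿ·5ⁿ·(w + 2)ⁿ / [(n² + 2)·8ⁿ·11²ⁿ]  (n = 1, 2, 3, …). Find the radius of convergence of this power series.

The ratio of consecutive coefficients is [(n² + 2)/((n+1)² + 2)] · 7·5/(8·121) → 35/968.
Thus R = 1/(35/968) = 968/35.

R = 968/35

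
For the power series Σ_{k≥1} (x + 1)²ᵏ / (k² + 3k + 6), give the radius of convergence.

R = 1

By the ratio test, |a_{k+1}/a_k| = (k² + 3k + 6)/((k+1)² + 3(k+1) + 6) → 1.
Since the exponent of (x + 1) increases by 2 each term, convergence requires |x + 1|² < 1, hence R = 1.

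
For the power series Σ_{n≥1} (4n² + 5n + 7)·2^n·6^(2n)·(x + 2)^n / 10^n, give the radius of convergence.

R = 5/36

Apply the ratio test: |a_{n+1}| / |a_n| = [(4(n+1)² + 5(n+1) + 7)/(4n² + 5n + 7)] · 2·36/10, which tends to 36/5 as n → ∞.
Convergence for |x + 2| · 36/5 < 1, i.e. |x + 2| < 5/36. So R = 5/36.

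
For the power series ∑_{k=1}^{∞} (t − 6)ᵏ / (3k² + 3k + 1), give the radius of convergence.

R = 1

Ratio test: |a_{k+1}/a_k| = (3k² + 3k + 1)/(3(k+1)² + 3(k+1) + 1) → 1 as k → ∞.
So the series converges when |t − 6| < 1 and diverges when |t − 6| > 1; R = 1.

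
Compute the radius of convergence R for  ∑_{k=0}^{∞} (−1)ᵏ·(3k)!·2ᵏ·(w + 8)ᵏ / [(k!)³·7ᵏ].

The ratio of consecutive coefficients is (3k+1)·(3k+2)·(3k+3)/(k+1)³ · 2/7 → 54/7.
Thus R = 1/(54/7) = 7/54.

R = 7/54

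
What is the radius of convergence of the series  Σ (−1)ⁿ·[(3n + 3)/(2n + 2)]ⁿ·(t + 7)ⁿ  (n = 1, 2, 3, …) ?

By the Cauchy root test, |a_n|^(1/n) = (3n + 3)/(2n + 2) → 3/2.
The series converges when 3/2 · |t + 7| < 1, giving R = 2/3.

R = 2/3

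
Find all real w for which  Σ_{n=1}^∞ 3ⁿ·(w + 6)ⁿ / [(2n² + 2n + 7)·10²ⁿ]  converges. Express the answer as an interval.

The ratio of consecutive coefficients is [(2n² + 2n + 7)/(2(n+1)² + 2(n+1) + 7)] · 3/100 → 3/100.
Convergence for |w + 6| · 3/100 < 1, i.e. |w + 6| < 100/3. So R = 100/3.
Endpoint w = 82/3: the series is dominated by a constant times Σ 1/n², which converges (p = 2 > 1).
Endpoint w = -118/3: the series is dominated by a constant times Σ 1/n², which converges (p = 2 > 1).

[-118/3, 82/3]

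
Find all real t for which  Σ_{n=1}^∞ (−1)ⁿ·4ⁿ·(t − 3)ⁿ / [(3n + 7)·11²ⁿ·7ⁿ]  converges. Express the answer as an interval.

Apply the ratio test: |a_{n+1}| / |a_n| = [(3n + 7)/(3(n+1) + 7)] · 4/(121·7), which tends to 4/847 as n → ∞.
Convergence for |t − 3| · 4/847 < 1, i.e. |t − 3| < 847/4. So R = 847/4.
At t = 859/4: the terms alternate in sign and decrease monotonically to 0 in absolute value (size ~ c/n), so the alternating series test gives convergence.
Check t = -835/4: the terms are asymptotic to a nonzero constant times 1/n, so the series diverges by limit comparison with Σ 1/n.

(-835/4, 859/4]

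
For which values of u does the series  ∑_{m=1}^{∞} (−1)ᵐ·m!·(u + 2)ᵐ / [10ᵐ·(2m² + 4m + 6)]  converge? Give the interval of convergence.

By the ratio test, |a_{m+1}/a_m| = (m+1) · 1/10 · (2m² + 4m + 6)/(2(m+1)² + 4(m+1) + 6) → ∞.
The ratio grows without bound, so the series diverges whenever (u + 2) ≠ 0; it converges only at u = -2. R = 0.

{-2}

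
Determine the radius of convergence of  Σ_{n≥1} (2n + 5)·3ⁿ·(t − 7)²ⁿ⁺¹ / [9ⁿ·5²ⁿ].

R = 5√3

By the ratio test, |a_{n+1}/a_n| = [(2(n+1) + 5)/(2n + 5)] · 3/(9·25) → 1/75.
Writing y = (t − 7)², the series in y has radius 75, so |t − 7| < √(75) and R = 5√3.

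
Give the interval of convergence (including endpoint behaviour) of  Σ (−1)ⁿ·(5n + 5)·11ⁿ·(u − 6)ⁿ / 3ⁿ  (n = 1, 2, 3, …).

(63/11, 69/11)

Ratio test: |a_{n+1}/a_n| = [(5(n+1) + 5)/(5n + 5)] · 11/3 → 11/3 as n → ∞.
Thus R = 1/(11/3) = 3/11.
At u = 69/11: the terms have absolute value of order n, which does not tend to 0, so the series diverges by the divergence test.
Endpoint u = 63/11: the terms have absolute value of order n, which does not tend to 0, so the series diverges by the divergence test.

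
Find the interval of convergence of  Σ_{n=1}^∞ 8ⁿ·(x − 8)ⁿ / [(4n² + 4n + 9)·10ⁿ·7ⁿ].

Apply the ratio test: |a_{n+1}| / |a_n| = [(4n² + 4n + 9)/(4(n+1)² + 4(n+1) + 9)] · 8/(10·7), which tends to 4/35 as n → ∞.
The series converges when 4/35 · |x − 8| < 1, giving R = 35/4.
Check x = 67/4: absolute convergence follows by limit comparison with Σ 1/n².
When x = -3/4, absolute convergence follows by limit comparison with Σ 1/n².

[-3/4, 67/4]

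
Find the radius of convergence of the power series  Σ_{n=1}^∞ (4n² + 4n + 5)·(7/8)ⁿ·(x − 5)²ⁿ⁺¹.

Ratio test: |a_{n+1}/a_n| = [(4(n+1)² + 4(n+1) + 5)/(4n² + 4n + 5)] · 7/8 → 7/8 as n → ∞.
Successive powers of (x − 5) differ by 2, so the series converges when |x − 5|² · 7/8 < 1, i.e. |x − 5| < √(8/7). So R = 2√14/7.

R = 2√14/7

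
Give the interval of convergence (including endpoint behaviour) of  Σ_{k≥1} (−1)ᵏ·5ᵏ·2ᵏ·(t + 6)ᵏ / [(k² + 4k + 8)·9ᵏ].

[-69/10, -51/10]

Ratio test: |a_{k+1}/a_k| = [(k² + 4k + 8)/((k+1)² + 4(k+1) + 8)] · 5·2/9 → 10/9 as k → ∞.
Thus R = 1/(10/9) = 9/10.
Endpoint t = -51/10: the series is dominated by a constant times Σ 1/k², which converges (p = 2 > 1).
At t = -69/10: the series is dominated by a constant times Σ 1/k², which converges (p = 2 > 1).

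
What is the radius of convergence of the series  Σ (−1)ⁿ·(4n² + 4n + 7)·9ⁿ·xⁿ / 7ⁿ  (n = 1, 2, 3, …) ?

Apply the ratio test: |a_{n+1}| / |a_n| = [(4(n+1)² + 4(n+1) + 7)/(4n² + 4n + 7)] · 9/7, which tends to 9/7 as n → ∞.
Convergence for |x| · 9/7 < 1, i.e. |x| < 7/9. So R = 7/9.

R = 7/9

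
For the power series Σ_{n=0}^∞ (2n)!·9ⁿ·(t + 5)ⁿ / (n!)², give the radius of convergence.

By the ratio test, |a_{n+1}/a_n| = (2n+1)·(2n+2)/(n+1)² · 9 → 36.
Convergence for |t + 5| · 36 < 1, i.e. |t + 5| < 1/36. So R = 1/36.

R = 1/36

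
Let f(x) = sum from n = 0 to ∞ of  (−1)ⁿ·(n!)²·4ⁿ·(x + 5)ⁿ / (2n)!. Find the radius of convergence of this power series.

Ratio test: |a_{n+1}/a_n| = (n+1)²/[(2n+1)·(2n+2)] · 4 → 1 as n → ∞.
So the series converges when |x + 5| < 1 and diverges when |x + 5| > 1; R = 1.

R = 1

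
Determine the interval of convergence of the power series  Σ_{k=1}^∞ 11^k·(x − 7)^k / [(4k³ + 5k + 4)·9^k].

Ratio test: |a_{k+1}/a_k| = [(4k³ + 5k + 4)/(4(k+1)³ + 5(k+1) + 4)] · 11/9 → 11/9 as k → ∞.
Convergence for |x − 7| · 11/9 < 1, i.e. |x − 7| < 9/11. So R = 9/11.
Endpoint x = 86/11: absolute convergence follows by limit comparison with Σ 1/k³.
At x = 68/11: the series is dominated by a constant times Σ 1/k³, which converges (p = 3 > 1).

[68/11, 86/11]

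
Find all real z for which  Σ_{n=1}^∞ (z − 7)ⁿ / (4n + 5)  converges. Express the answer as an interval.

[6, 8)

Ratio test: |a_{n+1}/a_n| = (4n + 5)/(4(n+1) + 5) → 1 as n → ∞.
So the series converges when |z − 7| < 1 and diverges when |z − 7| > 1; R = 1.
At z = 8: the terms behave like c/n; limit comparison with the harmonic series gives divergence.
Endpoint z = 6: the terms alternate in sign and decrease monotonically to 0 in absolute value (size ~ c/n), so the alternating series test gives convergence.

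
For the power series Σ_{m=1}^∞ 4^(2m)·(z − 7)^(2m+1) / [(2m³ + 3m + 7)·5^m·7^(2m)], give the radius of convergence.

By the ratio test, |a_{m+1}/a_m| = [(2m³ + 3m + 7)/(2(m+1)³ + 3(m+1) + 7)] · 16/(5·49) → 16/245.
Since the exponent of (z − 7) increases by 2 each term, convergence requires |z − 7|² < 245/16, hence R = 7√5/4.

R = 7√5/4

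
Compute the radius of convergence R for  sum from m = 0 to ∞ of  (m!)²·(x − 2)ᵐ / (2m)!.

R = 4

Apply the ratio test: |a_{m+1}| / |a_m| = (m+1)²/[(2m+1)·(2m+2)], which tends to 1/4 as m → ∞.
Hence the series converges for |x − 2| < 1/(1/4) = 4, so the radius of convergence is 4.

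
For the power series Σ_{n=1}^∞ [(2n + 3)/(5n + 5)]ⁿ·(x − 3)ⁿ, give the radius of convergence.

R = 5/2

Applying the root test, |a_n|^(1/n) = (2n + 3)/(5n + 5) → 2/5.
Convergence for |x − 3| · 2/5 < 1, i.e. |x − 3| < 5/2. So R = 5/2.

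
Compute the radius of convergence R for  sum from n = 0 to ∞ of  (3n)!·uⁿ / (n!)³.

R = 1/27

Ratio test: |a_{n+1}/a_n| = (3n+1)·(3n+2)·(3n+3)/(n+1)³ → 27 as n → ∞.
Hence the series converges for |u| < 1/(27) = 1/27, so the radius of convergence is 1/27.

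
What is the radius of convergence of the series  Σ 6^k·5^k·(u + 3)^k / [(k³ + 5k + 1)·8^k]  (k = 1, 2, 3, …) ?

R = 4/15

By the ratio test, |a_{k+1}/a_k| = [(k³ + 5k + 1)/((k+1)³ + 5(k+1) + 1)] · 6·5/8 → 15/4.
Convergence for |u + 3| · 15/4 < 1, i.e. |u + 3| < 4/15. So R = 4/15.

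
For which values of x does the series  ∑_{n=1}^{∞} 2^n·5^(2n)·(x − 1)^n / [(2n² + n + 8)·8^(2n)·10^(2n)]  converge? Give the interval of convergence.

Ratio test: |a_{n+1}/a_n| = [(2n² + n + 8)/(2(n+1)² + (n+1) + 8)] · 2·25/(64·100) → 1/128 as n → ∞.
Convergence for |x − 1| · 1/128 < 1, i.e. |x − 1| < 128. So R = 128.
Endpoint x = 129: absolute convergence follows by limit comparison with Σ 1/n².
At x = -127: the series is dominated by a constant times Σ 1/n², which converges (p = 2 > 1).

[-127, 129]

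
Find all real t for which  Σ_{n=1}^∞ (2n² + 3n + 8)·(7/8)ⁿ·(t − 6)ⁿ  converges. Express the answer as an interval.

Apply the ratio test: |a_{n+1}| / |a_n| = [(2(n+1)² + 3(n+1) + 8)/(2n² + 3n + 8)] · 7/8, which tends to 7/8 as n → ∞.
Thus R = 1/(7/8) = 8/7.
When t = 50/7, the n-th term does not approach 0; divergence by the term test.
Endpoint t = 34/7: the n-th term does not approach 0; divergence by the term test.

(34/7, 50/7)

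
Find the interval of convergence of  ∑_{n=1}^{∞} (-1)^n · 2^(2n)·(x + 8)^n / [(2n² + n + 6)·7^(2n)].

[-81/4, 17/4]

The ratio of consecutive coefficients is [(2n² + n + 6)/(2(n+1)² + (n+1) + 6)] · 4/49 → 4/49.
Thus R = 1/(4/49) = 49/4.
When x = 17/4, absolute convergence follows by limit comparison with Σ 1/n².
At x = -81/4: the terms are on the order of 1/n², so the series converges absolutely by comparison with the p-series (p = 2 > 1).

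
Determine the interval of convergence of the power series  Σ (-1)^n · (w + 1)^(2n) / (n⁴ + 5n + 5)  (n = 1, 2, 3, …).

By the ratio test, |a_{n+1}/a_n| = (n⁴ + 5n + 5)/((n+1)⁴ + 5(n+1) + 5) → 1.
Writing y = (w + 1)², the series in y has radius 1, so |w + 1| < √(1) = 1 and R = 1.
Endpoint w = 0: the series is dominated by a constant times Σ 1/n⁴, which converges (p = 4 > 1).
At w = -2: absolute convergence follows by limit comparison with Σ 1/n⁴.

[-2, 0]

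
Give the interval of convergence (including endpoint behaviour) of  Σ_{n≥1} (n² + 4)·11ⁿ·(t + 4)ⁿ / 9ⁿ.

(-53/11, -35/11)

The ratio of consecutive coefficients is [((n+1)² + 4)/(n² + 4)] · 11/9 → 11/9.
Convergence for |t + 4| · 11/9 < 1, i.e. |t + 4| < 9/11. So R = 9/11.
At t = -35/11: the n-th term does not approach 0; divergence by the term test.
When t = -53/11, the n-th term does not approach 0; divergence by the term test.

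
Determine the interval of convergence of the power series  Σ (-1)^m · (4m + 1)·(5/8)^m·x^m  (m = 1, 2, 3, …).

Apply the ratio test: |a_{m+1}| / |a_m| = [(4(m+1) + 1)/(4m + 1)] · 5/8, which tends to 5/8 as m → ∞.
Thus R = 1/(5/8) = 8/5.
Check x = 8/5: the terms have absolute value of order m, which does not tend to 0, so the series diverges by the divergence test.
At x = -8/5: the m-th term does not approach 0; divergence by the term test.

(-8/5, 8/5)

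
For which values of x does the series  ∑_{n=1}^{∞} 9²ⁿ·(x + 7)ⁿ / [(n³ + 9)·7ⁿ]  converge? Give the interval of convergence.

[-574/81, -560/81]

By the ratio test, |a_{n+1}/a_n| = [(n³ + 9)/((n+1)³ + 9)] · 81/7 → 81/7.
Convergence for |x + 7| · 81/7 < 1, i.e. |x + 7| < 7/81. So R = 7/81.
Endpoint x = -560/81: the series is dominated by a constant times Σ 1/n³, which converges (p = 3 > 1).
When x = -574/81, absolute convergence follows by limit comparison with Σ 1/n³.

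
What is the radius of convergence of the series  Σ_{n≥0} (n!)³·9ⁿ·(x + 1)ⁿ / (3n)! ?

R = 3

The ratio of consecutive coefficients is (n+1)³/[(3n+1)·(3n+2)·(3n+3)] · 9 → 1/3.
The series converges when 1/3 · |x + 1| < 1, giving R = 3.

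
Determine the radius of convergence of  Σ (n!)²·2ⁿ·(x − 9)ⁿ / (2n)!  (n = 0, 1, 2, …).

R = 2

Ratio test: |a_{n+1}/a_n| = (n+1)²/[(2n+1)·(2n+2)] · 2 → 1/2 as n → ∞.
The series converges when 1/2 · |x − 9| < 1, giving R = 2.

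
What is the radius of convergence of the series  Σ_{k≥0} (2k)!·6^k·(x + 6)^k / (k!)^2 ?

Apply the ratio test: |a_{k+1}| / |a_k| = (2k+1)·(2k+2)/(k+1)² · 6, which tends to 24 as k → ∞.
The series converges when 24 · |x + 6| < 1, giving R = 1/24.

R = 1/24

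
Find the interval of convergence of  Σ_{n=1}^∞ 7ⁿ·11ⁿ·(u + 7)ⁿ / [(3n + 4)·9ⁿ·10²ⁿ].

[-1439/77, 361/77)

Ratio test: |a_{n+1}/a_n| = [(3n + 4)/(3(n+1) + 4)] · 7·11/(9·100) → 77/900 as n → ∞.
Convergence for |u + 7| · 77/900 < 1, i.e. |u + 7| < 900/77. So R = 900/77.
Check u = 361/77: comparison with the harmonic series Σ 1/n shows the series diverges.
Endpoint u = -1439/77: an alternating series whose terms decrease to 0 in absolute value, so it converges by the Leibniz criterion.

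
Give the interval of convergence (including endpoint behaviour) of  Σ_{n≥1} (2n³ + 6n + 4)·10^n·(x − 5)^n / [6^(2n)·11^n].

The ratio of consecutive coefficients is [(2(n+1)³ + 6(n+1) + 4)/(2n³ + 6n + 4)] · 10/(36·11) → 5/198.
The series converges when 5/198 · |x − 5| < 1, giving R = 198/5.
Check x = 223/5: the terms do not tend to 0, so the series diverges.
Check x = -173/5: the terms do not tend to 0, so the series diverges.

(-173/5, 223/5)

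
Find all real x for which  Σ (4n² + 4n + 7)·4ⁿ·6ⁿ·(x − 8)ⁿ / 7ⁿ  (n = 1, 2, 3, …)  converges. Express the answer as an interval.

(185/24, 199/24)

Apply the ratio test: |a_{n+1}| / |a_n| = [(4(n+1)² + 4(n+1) + 7)/(4n² + 4n + 7)] · 4·6/7, which tends to 24/7 as n → ∞.
Thus R = 1/(24/7) = 7/24.
When x = 199/24, the terms do not tend to 0, so the series diverges.
Check x = 185/24: the terms do not tend to 0, so the series diverges.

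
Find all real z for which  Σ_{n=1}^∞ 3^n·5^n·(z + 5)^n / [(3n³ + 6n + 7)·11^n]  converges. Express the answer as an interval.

The ratio of consecutive coefficients is [(3n³ + 6n + 7)/(3(n+1)³ + 6(n+1) + 7)] · 3·5/11 → 15/11.
Hence the series converges for |z + 5| < 1/(15/11) = 11/15, so the radius of convergence is 11/15.
Endpoint z = -64/15: absolute convergence follows by limit comparison with Σ 1/n³.
When z = -86/15, absolute convergence follows by limit comparison with Σ 1/n³.

[-86/15, -64/15]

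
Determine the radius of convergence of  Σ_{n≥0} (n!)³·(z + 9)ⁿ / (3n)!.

Apply the ratio test: |a_{n+1}| / |a_n| = (n+1)³/[(3n+1)·(3n+2)·(3n+3)], which tends to 1/27 as n → ∞.
Convergence for |z + 9| · 1/27 < 1, i.e. |z + 9| < 27. So R = 27.

R = 27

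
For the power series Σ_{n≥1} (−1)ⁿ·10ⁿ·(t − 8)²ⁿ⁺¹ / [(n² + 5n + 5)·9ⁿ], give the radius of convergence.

The ratio of consecutive coefficients is [(n² + 5n + 5)/((n+1)² + 5(n+1) + 5)] · 10/9 → 10/9.
Successive powers of (t − 8) differ by 2, so the series converges when |t − 8|² · 10/9 < 1, i.e. |t − 8| < √(9/10). So R = 3√10/10.

R = 3√10/10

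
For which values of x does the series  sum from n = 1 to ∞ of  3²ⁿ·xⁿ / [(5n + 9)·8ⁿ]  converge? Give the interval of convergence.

[-8/9, 8/9)

Ratio test: |a_{n+1}/a_n| = [(5n + 9)/(5(n+1) + 9)] · 9/8 → 9/8 as n → ∞.
Hence the series converges for |x| < 1/(9/8) = 8/9, so the radius of convergence is 8/9.
When x = 8/9, comparison with the harmonic series Σ 1/n shows the series diverges.
At x = -8/9: the terms alternate in sign and decrease monotonically to 0 in absolute value (size ~ c/n), so the alternating series test gives convergence.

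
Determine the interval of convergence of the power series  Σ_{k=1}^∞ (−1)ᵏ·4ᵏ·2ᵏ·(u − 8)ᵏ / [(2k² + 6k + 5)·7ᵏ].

By the ratio test, |a_{k+1}/a_k| = [(2k² + 6k + 5)/(2(k+1)² + 6(k+1) + 5)] · 4·2/7 → 8/7.
Hence the series converges for |u − 8| < 1/(8/7) = 7/8, so the radius of convergence is 7/8.
When u = 71/8, absolute convergence follows by limit comparison with Σ 1/k².
When u = 57/8, the series is dominated by a constant times Σ 1/k², which converges (p = 2 > 1).

[57/8, 71/8]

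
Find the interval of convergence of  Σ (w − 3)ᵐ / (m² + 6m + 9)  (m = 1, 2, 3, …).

[2, 4]

By the ratio test, |a_{m+1}/a_m| = (m² + 6m + 9)/((m+1)² + 6(m+1) + 9) → 1.
Hence R = 1.
Endpoint w = 4: the terms are on the order of 1/m², so the series converges absolutely by comparison with the p-series (p = 2 > 1).
Endpoint w = 2: the terms are on the order of 1/m², so the series converges absolutely by comparison with the p-series (p = 2 > 1).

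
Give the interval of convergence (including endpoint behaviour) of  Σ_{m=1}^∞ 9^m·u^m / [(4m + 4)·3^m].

[-1/3, 1/3)

Apply the ratio test: |a_{m+1}| / |a_m| = [(4m + 4)/(4(m+1) + 4)] · 9/3, which tends to 3 as m → ∞.
Thus R = 1/(3) = 1/3.
At u = 1/3: the terms behave like c/m; limit comparison with the harmonic series gives divergence.
At u = -1/3: an alternating series whose terms decrease to 0 in absolute value, so it converges by the Leibniz criterion.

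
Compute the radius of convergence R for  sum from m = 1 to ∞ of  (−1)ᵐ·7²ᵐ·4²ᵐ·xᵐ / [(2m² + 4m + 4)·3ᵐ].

By the ratio test, |a_{m+1}/a_m| = [(2m² + 4m + 4)/(2(m+1)² + 4(m+1) + 4)] · 49·16/3 → 784/3.
Convergence for |x| · 784/3 < 1, i.e. |x| < 3/784. So R = 3/784.

R = 3/784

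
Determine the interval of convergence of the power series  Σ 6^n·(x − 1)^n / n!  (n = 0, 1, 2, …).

Apply the ratio test: |a_{n+1}| / |a_n| = 6 · 1/(n+1), which tends to 0 as n → ∞.
Since the limit is 0 < 1 for every x, the series converges on all of ℝ and R = ∞.

(−∞, ∞)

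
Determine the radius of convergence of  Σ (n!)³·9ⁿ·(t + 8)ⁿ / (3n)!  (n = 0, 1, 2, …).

R = 3

Apply the ratio test: |a_{n+1}| / |a_n| = (n+1)³/[(3n+1)·(3n+2)·(3n+3)] · 9, which tends to 1/3 as n → ∞.
Thus R = 1/(1/3) = 3.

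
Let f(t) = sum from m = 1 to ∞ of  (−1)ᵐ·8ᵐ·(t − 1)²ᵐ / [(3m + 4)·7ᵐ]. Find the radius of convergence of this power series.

R = √14/4

The ratio of consecutive coefficients is [(3m + 4)/(3(m+1) + 4)] · 8/7 → 8/7.
Since the exponent of (t − 1) increases by 2 each term, convergence requires |t − 1|² < 7/8, hence R = √14/4.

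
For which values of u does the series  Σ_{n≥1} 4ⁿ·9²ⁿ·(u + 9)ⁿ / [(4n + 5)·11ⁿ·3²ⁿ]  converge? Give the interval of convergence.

Ratio test: |a_{n+1}/a_n| = [(4n + 5)/(4(n+1) + 5)] · 4·81/(11·9) → 36/11 as n → ∞.
The series converges when 36/11 · |u + 9| < 1, giving R = 11/36.
At u = -313/36: the terms behave like c/n; limit comparison with the harmonic series gives divergence.
Check u = -335/36: the terms alternate in sign and decrease monotonically to 0 in absolute value (size ~ c/n), so the alternating series test gives convergence.

[-335/36, -313/36)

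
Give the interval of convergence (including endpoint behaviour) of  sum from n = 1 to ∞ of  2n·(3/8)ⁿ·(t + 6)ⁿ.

(-26/3, -10/3)

By the ratio test, |a_{n+1}/a_n| = [2(n+1)/2n] · 3/8 → 3/8.
Convergence for |t + 6| · 3/8 < 1, i.e. |t + 6| < 8/3. So R = 8/3.
Endpoint t = -10/3: the terms do not tend to 0, so the series diverges.
When t = -26/3, the terms have absolute value of order n, which does not tend to 0, so the series diverges by the divergence test.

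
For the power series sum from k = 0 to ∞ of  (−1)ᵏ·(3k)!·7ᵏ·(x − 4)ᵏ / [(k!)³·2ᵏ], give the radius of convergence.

Ratio test: |a_{k+1}/a_k| = (3k+1)·(3k+2)·(3k+3)/(k+1)³ · 7/2 → 189/2 as k → ∞.
Hence the series converges for |x − 4| < 1/(189/2) = 2/189, so the radius of convergence is 2/189.

R = 2/189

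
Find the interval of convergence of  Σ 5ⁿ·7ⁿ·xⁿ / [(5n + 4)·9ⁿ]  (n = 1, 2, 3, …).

Apply the ratio test: |a_{n+1}| / |a_n| = [(5n + 4)/(5(n+1) + 4)] · 5·7/9, which tends to 35/9 as n → ∞.
Hence the series converges for |x| < 1/(35/9) = 9/35, so the radius of convergence is 9/35.
At x = 9/35: the terms are asymptotic to a nonzero constant times 1/n, so the series diverges by limit comparison with Σ 1/n.
Endpoint x = -9/35: an alternating series whose terms decrease to 0 in absolute value, so it converges by the Leibniz criterion.

[-9/35, 9/35)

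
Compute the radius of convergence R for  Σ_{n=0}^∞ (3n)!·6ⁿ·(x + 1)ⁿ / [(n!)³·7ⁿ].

R = 7/162

By the ratio test, |a_{n+1}/a_n| = (3n+1)·(3n+2)·(3n+3)/(n+1)³ · 6/7 → 162/7.
Hence the series converges for |x + 1| < 1/(162/7) = 7/162, so the radius of convergence is 7/162.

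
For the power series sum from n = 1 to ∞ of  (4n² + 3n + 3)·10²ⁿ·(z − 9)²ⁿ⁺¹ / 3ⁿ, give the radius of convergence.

R = √3/10

The ratio of consecutive coefficients is [(4(n+1)² + 3(n+1) + 3)/(4n² + 3n + 3)] · 100/3 → 100/3.
Writing y = (z − 9)², the series in y has radius 3/100, so |z − 9| < √(3/100) and R = √3/10.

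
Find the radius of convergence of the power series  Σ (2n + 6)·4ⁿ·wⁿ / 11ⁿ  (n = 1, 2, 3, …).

R = 11/4

By the ratio test, |a_{n+1}/a_n| = [(2(n+1) + 6)/(2n + 6)] · 4/11 → 4/11.
Thus R = 1/(4/11) = 11/4.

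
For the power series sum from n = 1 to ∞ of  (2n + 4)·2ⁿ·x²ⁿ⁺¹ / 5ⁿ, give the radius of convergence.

R = √10/2

The ratio of consecutive coefficients is [(2(n+1) + 4)/(2n + 4)] · 2/5 → 2/5.
Successive powers of x differ by 2, so the series converges when |x|² · 2/5 < 1, i.e. |x| < √(5/2). So R = √10/2.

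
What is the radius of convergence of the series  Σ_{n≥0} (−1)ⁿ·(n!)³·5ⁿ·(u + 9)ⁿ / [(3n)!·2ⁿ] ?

R = 54/5

By the ratio test, |a_{n+1}/a_n| = (n+1)³/[(3n+1)·(3n+2)·(3n+3)] · 5/2 → 5/54.
Convergence for |u + 9| · 5/54 < 1, i.e. |u + 9| < 54/5. So R = 54/5.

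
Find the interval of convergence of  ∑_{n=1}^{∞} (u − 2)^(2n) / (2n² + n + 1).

[1, 3]

Apply the ratio test: |a_{n+1}| / |a_n| = (2n² + n + 1)/(2(n+1)² + (n+1) + 1), which tends to 1 as n → ∞.
Successive powers of (u − 2) differ by 2, so the series converges when |u − 2|² · 1 < 1, i.e. |u − 2| < √(1) = 1. So R = 1.
At u = 3: the series is dominated by a constant times Σ 1/n², which converges (p = 2 > 1).
Check u = 1: absolute convergence follows by limit comparison with Σ 1/n².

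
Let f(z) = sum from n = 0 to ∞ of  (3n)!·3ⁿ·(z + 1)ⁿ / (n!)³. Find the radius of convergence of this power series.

R = 1/81

Apply the ratio test: |a_{n+1}| / |a_n| = (3n+1)·(3n+2)·(3n+3)/(n+1)³ · 3, which tends to 81 as n → ∞.
Hence the series converges for |z + 1| < 1/(81) = 1/81, so the radius of convergence is 1/81.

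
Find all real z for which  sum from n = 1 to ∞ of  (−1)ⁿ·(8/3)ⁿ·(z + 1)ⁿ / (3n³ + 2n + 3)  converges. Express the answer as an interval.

[-11/8, -5/8]

Apply the ratio test: |a_{n+1}| / |a_n| = [(3n³ + 2n + 3)/(3(n+1)³ + 2(n+1) + 3)] · 8/3, which tends to 8/3 as n → ∞.
Convergence for |z + 1| · 8/3 < 1, i.e. |z + 1| < 3/8. So R = 3/8.
Endpoint z = -5/8: absolute convergence follows by limit comparison with Σ 1/n³.
Endpoint z = -11/8: the terms are on the order of 1/n³, so the series converges absolutely by comparison with the p-series (p = 3 > 1).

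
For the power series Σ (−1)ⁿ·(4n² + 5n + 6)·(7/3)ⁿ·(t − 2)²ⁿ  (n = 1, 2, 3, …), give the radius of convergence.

R = √21/7

By the ratio test, |a_{n+1}/a_n| = [(4(n+1)² + 5(n+1) + 6)/(4n² + 5n + 6)] · 7/3 → 7/3.
Successive powers of (t − 2) differ by 2, so the series converges when |t − 2|² · 7/3 < 1, i.e. |t − 2| < √(3/7). So R = √21/7.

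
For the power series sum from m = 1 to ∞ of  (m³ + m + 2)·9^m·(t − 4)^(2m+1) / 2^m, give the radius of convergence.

Ratio test: |a_{m+1}/a_m| = [((m+1)³ + (m+1) + 2)/(m³ + m + 2)] · 9/2 → 9/2 as m → ∞.
Since the exponent of (t − 4) increases by 2 each term, convergence requires |t − 4|² < 2/9, hence R = √2/3.

R = √2/3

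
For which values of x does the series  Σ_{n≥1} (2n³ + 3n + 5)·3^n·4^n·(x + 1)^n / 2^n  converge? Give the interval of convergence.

Ratio test: |a_{n+1}/a_n| = [(2(n+1)³ + 3(n+1) + 5)/(2n³ + 3n + 5)] · 3·4/2 → 6 as n → ∞.
Hence the series converges for |x + 1| < 1/(6) = 1/6, so the radius of convergence is 1/6.
When x = -5/6, the terms do not tend to 0, so the series diverges.
At x = -7/6: the n-th term does not approach 0; divergence by the term test.

(-7/6, -5/6)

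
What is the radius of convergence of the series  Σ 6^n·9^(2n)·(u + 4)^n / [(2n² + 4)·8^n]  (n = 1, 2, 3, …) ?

R = 4/243

The ratio of consecutive coefficients is [(2n² + 4)/(2(n+1)² + 4)] · 6·81/8 → 243/4.
Thus R = 1/(243/4) = 4/243.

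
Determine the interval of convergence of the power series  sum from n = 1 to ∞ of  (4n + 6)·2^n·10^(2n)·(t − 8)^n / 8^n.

(199/25, 201/25)

The ratio of consecutive coefficients is [(4(n+1) + 6)/(4n + 6)] · 2·100/8 → 25.
The series converges when 25 · |t − 8| < 1, giving R = 1/25.
Endpoint t = 201/25: the terms do not tend to 0, so the series diverges.
At t = 199/25: the terms have absolute value of order n, which does not tend to 0, so the series diverges by the divergence test.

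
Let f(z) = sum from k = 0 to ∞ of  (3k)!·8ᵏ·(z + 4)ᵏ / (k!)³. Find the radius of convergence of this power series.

R = 1/216

By the ratio test, |a_{k+1}/a_k| = (3k+1)·(3k+2)·(3k+3)/(k+1)³ · 8 → 216.
Thus R = 1/(216) = 1/216.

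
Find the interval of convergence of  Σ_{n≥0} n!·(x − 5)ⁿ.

The ratio of consecutive coefficients is (n+1) → ∞.
The terms grow without bound for any (x − 5) ≠ 0, so R = 0 (convergence only at x = 5).

{5}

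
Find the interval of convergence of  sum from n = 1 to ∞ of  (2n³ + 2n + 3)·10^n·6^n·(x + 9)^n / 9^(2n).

(-207/20, -153/20)

Apply the ratio test: |a_{n+1}| / |a_n| = [(2(n+1)³ + 2(n+1) + 3)/(2n³ + 2n + 3)] · 10·6/81, which tends to 20/27 as n → ∞.
Hence the series converges for |x + 9| < 1/(20/27) = 27/20, so the radius of convergence is 27/20.
At x = -153/20: the n-th term does not approach 0; divergence by the term test.
Check x = -207/20: the terms have absolute value of order n³, which does not tend to 0, so the series diverges by the divergence test.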